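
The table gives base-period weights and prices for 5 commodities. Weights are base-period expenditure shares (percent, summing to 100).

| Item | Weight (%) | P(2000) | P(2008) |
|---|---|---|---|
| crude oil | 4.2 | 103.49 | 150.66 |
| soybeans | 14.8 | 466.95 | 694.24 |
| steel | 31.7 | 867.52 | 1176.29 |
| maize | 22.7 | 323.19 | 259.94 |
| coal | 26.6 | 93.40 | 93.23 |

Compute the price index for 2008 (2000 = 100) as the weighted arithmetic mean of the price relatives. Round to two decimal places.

crude oil: 4.2 × (150.66/103.49) = 4.2 × 1.455793 = 6.1143
soybeans: 14.8 × (694.24/466.95) = 14.8 × 1.486754 = 22.0040
steel: 31.7 × (1176.29/867.52) = 31.7 × 1.355923 = 42.9827
maize: 22.7 × (259.94/323.19) = 22.7 × 0.804295 = 18.2575
coal: 26.6 × (93.23/93.40) = 26.6 × 0.998180 = 26.5516
Index = Σ wᵢ·(p₁ᵢ/p₀ᵢ) = 6.1143 + 22.0040 + 42.9827 + 18.2575 + 26.5516 = 115.9101

115.91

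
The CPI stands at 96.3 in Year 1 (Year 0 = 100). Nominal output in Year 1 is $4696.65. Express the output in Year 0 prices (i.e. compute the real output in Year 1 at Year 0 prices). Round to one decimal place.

Real = Nominal ÷ (Index/100) = 4696.65 ÷ (96.3/100)
     = 4696.65 ÷ 0.963 = 4877.1028

4877.1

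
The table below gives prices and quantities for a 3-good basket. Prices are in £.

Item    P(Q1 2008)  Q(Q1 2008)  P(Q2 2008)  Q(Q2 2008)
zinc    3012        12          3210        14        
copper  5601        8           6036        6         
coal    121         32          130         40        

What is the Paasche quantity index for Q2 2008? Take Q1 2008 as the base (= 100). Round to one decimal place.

94.9

Paasche quantity index uses current-period prices as weights.
ΣP(Q2 2008)·Q(Q2 2008) = 3210×14 + 6036×6 + 130×40 = 44940 + 36216 + 5200 = 86356
ΣP(Q2 2008)·Q(Q1 2008) = 3210×12 + 6036×8 + 130×32 = 38520 + 48288 + 4160 = 90968
Index = 86356 / 90968 × 100 = 94.9301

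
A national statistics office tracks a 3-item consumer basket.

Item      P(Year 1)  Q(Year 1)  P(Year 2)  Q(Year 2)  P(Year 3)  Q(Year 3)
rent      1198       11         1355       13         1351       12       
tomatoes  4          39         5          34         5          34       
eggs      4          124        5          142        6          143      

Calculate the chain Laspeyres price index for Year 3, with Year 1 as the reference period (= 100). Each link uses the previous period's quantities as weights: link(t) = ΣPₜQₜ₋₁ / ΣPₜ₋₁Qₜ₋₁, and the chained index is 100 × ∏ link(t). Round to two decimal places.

114.22

Link Year 1→Year 2:
ΣP(Year 2)Q(Year 1) = 1355×11 + 5×39 + 5×124 = 14905 + 195 + 620 = 15720
ΣP(Year 1)Q(Year 1) = 1198×11 + 4×39 + 4×124 = 13178 + 156 + 496 = 13830
link = 15720/13830 = 1.136659
Link Year 2→Year 3:
ΣP(Year 3)Q(Year 2) = 1351×13 + 5×34 + 6×142 = 17563 + 170 + 852 = 18585
ΣP(Year 2)Q(Year 2) = 1355×13 + 5×34 + 5×142 = 17615 + 170 + 710 = 18495
link = 18585/18495 = 1.004866
Chained index = 100 × 1.136659 × 1.004866 = 114.2191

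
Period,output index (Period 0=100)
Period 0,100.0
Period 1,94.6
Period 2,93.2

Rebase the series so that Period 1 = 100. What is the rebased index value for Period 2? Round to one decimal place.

Rebased(Period 2) = 93.2 / 94.6 × 100 = 98.5201

98.5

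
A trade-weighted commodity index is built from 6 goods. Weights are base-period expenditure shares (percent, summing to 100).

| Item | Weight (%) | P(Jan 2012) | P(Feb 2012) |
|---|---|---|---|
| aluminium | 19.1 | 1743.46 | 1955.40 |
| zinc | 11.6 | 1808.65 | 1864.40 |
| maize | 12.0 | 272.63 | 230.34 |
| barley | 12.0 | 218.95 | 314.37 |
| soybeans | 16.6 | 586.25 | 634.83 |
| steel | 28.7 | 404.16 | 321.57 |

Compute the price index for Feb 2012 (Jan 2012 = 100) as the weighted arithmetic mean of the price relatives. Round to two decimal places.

aluminium: 19.1 × (1955.40/1743.46) = 19.1 × 1.121563 = 21.4219
zinc: 11.6 × (1864.40/1808.65) = 11.6 × 1.030824 = 11.9576
maize: 12.0 × (230.34/272.63) = 12.0 × 0.844881 = 10.1386
barley: 12.0 × (314.37/218.95) = 12.0 × 1.435807 = 17.2297
soybeans: 16.6 × (634.83/586.25) = 16.6 × 1.082866 = 17.9756
steel: 28.7 × (321.57/404.16) = 28.7 × 0.795650 = 22.8352
Index = Σ wᵢ·(p₁ᵢ/p₀ᵢ) = 21.4219 + 11.9576 + 10.1386 + 17.2297 + 17.9756 + 22.8352 = 101.5584

101.56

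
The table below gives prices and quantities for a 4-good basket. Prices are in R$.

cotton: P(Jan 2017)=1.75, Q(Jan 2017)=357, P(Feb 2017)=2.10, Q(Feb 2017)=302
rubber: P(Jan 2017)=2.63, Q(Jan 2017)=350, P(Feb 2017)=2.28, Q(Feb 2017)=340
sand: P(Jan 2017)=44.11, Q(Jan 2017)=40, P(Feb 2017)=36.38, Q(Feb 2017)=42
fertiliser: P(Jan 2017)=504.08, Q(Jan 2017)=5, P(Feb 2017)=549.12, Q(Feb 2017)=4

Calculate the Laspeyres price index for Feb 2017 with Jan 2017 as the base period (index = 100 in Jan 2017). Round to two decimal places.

98.60

Laspeyres price index uses base-period quantities as weights.
ΣP(Feb 2017)·Q(Jan 2017) = 2.10×357 + 2.28×350 + 36.38×40 + 549.12×5 = 749.7 + 798 + 1455.2 + 2745.6 = 5748.5
ΣP(Jan 2017)·Q(Jan 2017) = 1.75×357 + 2.63×350 + 44.11×40 + 504.08×5 = 624.75 + 920.5 + 1764.4 + 2520.4 = 5830.05
Index = 5748.5 / 5830.05 × 100 = 98.6012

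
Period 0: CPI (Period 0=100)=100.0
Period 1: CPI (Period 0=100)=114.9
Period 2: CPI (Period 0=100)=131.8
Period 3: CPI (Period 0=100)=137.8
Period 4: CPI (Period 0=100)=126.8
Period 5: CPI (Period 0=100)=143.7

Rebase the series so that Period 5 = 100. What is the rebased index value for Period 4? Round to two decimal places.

88.24

Rebased(Period 4) = 126.8 / 143.7 × 100 = 88.2394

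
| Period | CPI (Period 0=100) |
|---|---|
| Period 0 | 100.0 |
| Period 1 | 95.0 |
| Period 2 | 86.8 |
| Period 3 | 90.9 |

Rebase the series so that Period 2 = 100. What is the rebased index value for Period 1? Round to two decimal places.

Rebased(Period 1) = 95.0 / 86.8 × 100 = 109.4470

109.45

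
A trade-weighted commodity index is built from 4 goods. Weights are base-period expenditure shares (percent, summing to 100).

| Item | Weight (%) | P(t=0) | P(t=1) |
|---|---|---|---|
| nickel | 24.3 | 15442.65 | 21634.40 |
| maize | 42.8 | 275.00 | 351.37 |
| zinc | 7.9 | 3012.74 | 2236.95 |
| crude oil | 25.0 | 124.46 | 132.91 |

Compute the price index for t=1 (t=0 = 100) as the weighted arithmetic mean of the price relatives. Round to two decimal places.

121.29

nickel: 24.3 × (21634.40/15442.65) = 24.3 × 1.400951 = 34.0431
maize: 42.8 × (351.37/275.00) = 42.8 × 1.277709 = 54.6859
zinc: 7.9 × (2236.95/3012.74) = 7.9 × 0.742497 = 5.8657
crude oil: 25.0 × (132.91/124.46) = 25.0 × 1.067893 = 26.6973
Index = Σ wᵢ·(p₁ᵢ/p₀ᵢ) = 34.0431 + 54.6859 + 5.8657 + 26.6973 = 121.2921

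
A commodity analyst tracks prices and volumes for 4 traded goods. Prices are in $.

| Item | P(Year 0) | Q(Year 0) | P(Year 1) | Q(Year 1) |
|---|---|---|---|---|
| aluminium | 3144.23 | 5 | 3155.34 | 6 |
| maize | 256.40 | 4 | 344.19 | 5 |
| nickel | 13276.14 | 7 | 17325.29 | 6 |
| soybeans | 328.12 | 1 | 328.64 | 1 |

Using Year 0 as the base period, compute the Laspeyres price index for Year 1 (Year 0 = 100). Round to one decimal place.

126.1

Laspeyres price index uses base-period quantities as weights.
ΣP(Year 1)·Q(Year 0) = 3155.34×5 + 344.19×4 + 17325.29×7 + 328.64×1 = 15776.7 + 1376.76 + 121277.03 + 328.64 = 138759.13
ΣP(Year 0)·Q(Year 0) = 3144.23×5 + 256.40×4 + 13276.14×7 + 328.12×1 = 15721.15 + 1025.6 + 92932.98 + 328.12 = 110007.85
Index = 138759.13 / 110007.85 × 100 = 126.1357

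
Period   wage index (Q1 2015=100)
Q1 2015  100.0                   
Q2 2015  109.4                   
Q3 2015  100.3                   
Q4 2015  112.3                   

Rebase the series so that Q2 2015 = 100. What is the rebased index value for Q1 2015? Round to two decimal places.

91.41

Rebased(Q1 2015) = 100.0 / 109.4 × 100 = 91.4077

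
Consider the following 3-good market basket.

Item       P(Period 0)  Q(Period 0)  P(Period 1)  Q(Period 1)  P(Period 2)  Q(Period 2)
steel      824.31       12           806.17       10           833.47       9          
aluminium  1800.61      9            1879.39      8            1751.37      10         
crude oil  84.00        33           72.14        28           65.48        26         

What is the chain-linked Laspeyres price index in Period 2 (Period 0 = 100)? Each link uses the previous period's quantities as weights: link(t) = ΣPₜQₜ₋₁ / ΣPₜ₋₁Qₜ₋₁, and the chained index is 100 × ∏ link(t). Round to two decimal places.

96.60

Link Period 0→Period 1:
ΣP(Period 1)Q(Period 0) = 806.17×12 + 1879.39×9 + 72.14×33 = 9674.04 + 16914.51 + 2380.62 = 28969.17
ΣP(Period 0)Q(Period 0) = 824.31×12 + 1800.61×9 + 84.00×33 = 9891.72 + 16205.49 + 2772 = 28869.21
link = 28969.17/28869.21 = 1.003463
Link Period 1→Period 2:
ΣP(Period 2)Q(Period 1) = 833.47×10 + 1751.37×8 + 65.48×28 = 8334.7 + 14010.96 + 1833.44 = 24179.1
ΣP(Period 1)Q(Period 1) = 806.17×10 + 1879.39×8 + 72.14×28 = 8061.7 + 15035.12 + 2019.92 = 25116.74
link = 24179.1/25116.74 = 0.962669
Chained index = 100 × 1.003463 × 0.962669 = 96.6002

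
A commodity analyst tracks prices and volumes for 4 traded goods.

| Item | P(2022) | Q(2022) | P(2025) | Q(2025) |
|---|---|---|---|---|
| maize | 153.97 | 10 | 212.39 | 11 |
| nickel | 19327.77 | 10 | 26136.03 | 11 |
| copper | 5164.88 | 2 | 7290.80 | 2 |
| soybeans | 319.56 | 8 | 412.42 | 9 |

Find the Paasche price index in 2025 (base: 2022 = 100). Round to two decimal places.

135.44

Paasche price index uses current-period quantities as weights.
ΣP(2025)·Q(2025) = 212.39×11 + 26136.03×11 + 7290.80×2 + 412.42×9 = 2336.29 + 287496.33 + 14581.6 + 3711.78 = 308126
ΣP(2022)·Q(2025) = 153.97×11 + 19327.77×11 + 5164.88×2 + 319.56×9 = 1693.67 + 212605.47 + 10329.76 + 2876.04 = 227504.94
Index = 308126 / 227504.94 × 100 = 135.4371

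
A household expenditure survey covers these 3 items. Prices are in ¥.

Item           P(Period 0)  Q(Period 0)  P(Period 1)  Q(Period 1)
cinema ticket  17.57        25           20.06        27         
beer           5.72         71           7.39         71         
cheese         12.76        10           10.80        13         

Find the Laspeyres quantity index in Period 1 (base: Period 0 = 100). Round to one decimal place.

107.5

Laspeyres quantity index uses base-period prices as weights.
ΣP(Period 0)·Q(Period 1) = 17.57×27 + 5.72×71 + 12.76×13 = 474.39 + 406.12 + 165.88 = 1046.39
ΣP(Period 0)·Q(Period 0) = 17.57×25 + 5.72×71 + 12.76×10 = 439.25 + 406.12 + 127.6 = 972.97
Index = 1046.39 / 972.97 × 100 = 107.5460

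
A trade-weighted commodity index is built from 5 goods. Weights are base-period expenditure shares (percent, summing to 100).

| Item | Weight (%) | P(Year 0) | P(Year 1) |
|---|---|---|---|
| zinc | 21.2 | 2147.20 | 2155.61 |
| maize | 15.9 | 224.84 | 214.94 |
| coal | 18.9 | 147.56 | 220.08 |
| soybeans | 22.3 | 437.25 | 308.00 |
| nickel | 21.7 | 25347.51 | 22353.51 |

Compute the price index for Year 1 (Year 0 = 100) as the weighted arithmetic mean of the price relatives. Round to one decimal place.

zinc: 21.2 × (2155.61/2147.20) = 21.2 × 1.003917 = 21.2830
maize: 15.9 × (214.94/224.84) = 15.9 × 0.955969 = 15.1999
coal: 18.9 × (220.08/147.56) = 18.9 × 1.491461 = 28.1886
soybeans: 22.3 × (308.00/437.25) = 22.3 × 0.704403 = 15.7082
nickel: 21.7 × (22353.51/25347.51) = 21.7 × 0.881882 = 19.1368
Index = Σ wᵢ·(p₁ᵢ/p₀ᵢ) = 21.2830 + 15.1999 + 28.1886 + 15.7082 + 19.1368 = 99.5166

99.5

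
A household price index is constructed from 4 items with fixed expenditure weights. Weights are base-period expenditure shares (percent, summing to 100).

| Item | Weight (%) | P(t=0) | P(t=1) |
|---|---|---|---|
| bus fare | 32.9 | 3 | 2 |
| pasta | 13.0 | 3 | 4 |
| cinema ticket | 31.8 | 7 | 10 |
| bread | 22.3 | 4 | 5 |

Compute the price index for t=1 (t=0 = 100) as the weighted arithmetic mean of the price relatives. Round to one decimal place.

112.6

bus fare: 32.9 × (2/3) = 32.9 × 0.666667 = 21.9333
pasta: 13.0 × (4/3) = 13.0 × 1.333333 = 17.3333
cinema ticket: 31.8 × (10/7) = 31.8 × 1.428571 = 45.4286
bread: 22.3 × (5/4) = 22.3 × 1.250000 = 27.8750
Index = Σ wᵢ·(p₁ᵢ/p₀ᵢ) = 21.9333 + 17.3333 + 45.4286 + 27.8750 = 112.5702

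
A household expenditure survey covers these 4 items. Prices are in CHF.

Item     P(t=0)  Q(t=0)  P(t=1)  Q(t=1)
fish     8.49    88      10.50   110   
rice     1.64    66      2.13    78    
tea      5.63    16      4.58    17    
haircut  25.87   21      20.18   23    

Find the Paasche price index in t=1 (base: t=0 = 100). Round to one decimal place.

Paasche price index uses current-period quantities as weights.
ΣP(t=1)·Q(t=1) = 10.50×110 + 2.13×78 + 4.58×17 + 20.18×23 = 1155 + 166.14 + 77.86 + 464.14 = 1863.14
ΣP(t=0)·Q(t=1) = 8.49×110 + 1.64×78 + 5.63×17 + 25.87×23 = 933.9 + 127.92 + 95.71 + 595.01 = 1752.54
Index = 1863.14 / 1752.54 × 100 = 106.3108

106.3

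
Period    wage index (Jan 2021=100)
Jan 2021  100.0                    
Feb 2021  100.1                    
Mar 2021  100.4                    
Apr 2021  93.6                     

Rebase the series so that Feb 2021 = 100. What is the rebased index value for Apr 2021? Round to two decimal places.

Rebased(Apr 2021) = 93.6 / 100.1 × 100 = 93.5065

93.51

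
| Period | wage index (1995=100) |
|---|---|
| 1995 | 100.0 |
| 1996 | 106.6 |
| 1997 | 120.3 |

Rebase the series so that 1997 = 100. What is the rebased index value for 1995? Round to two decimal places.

83.13

Rebased(1995) = 100.0 / 120.3 × 100 = 83.1255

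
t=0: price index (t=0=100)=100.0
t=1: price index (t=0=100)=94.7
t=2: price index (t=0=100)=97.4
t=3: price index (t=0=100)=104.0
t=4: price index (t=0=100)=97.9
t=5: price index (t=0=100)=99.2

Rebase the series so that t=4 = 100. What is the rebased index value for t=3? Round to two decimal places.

Rebased(t=3) = 104.0 / 97.9 × 100 = 106.2308

106.23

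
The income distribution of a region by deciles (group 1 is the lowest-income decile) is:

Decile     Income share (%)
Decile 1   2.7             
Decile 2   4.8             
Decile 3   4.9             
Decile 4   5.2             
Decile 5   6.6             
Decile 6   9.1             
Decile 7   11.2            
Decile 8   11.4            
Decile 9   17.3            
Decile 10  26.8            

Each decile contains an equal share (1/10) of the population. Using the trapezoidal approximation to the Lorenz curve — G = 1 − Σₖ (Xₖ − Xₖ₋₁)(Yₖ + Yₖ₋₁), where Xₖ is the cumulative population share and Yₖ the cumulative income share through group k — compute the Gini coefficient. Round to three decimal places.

Cumulative income shares Yₖ: 0.0270, 0.0750, 0.1240, 0.1760, 0.2420, 0.3330, 0.4450, 0.5590, 0.7320, 1.0000
Σ (Xₖ−Xₖ₋₁)(Yₖ+Yₖ₋₁) = (1/10)(0.0270+0.0000) + (1/10)(0.0750+0.0270) + (1/10)(0.1240+0.0750) + (1/10)(0.1760+0.1240) + (1/10)(0.2420+0.1760) + (1/10)(0.3330+0.2420) + (1/10)(0.4450+0.3330) + (1/10)(0.5590+0.4450) + (1/10)(0.7320+0.5590) + (1/10)(1.0000+0.7320)
  = 0.0027 + 0.0102 + 0.0199 + 0.0300 + 0.0418 + 0.0575 + 0.0778 + 0.1004 + 0.1291 + 0.1732 = 0.6426
G = 1 − 0.6426 = 0.3574

0.357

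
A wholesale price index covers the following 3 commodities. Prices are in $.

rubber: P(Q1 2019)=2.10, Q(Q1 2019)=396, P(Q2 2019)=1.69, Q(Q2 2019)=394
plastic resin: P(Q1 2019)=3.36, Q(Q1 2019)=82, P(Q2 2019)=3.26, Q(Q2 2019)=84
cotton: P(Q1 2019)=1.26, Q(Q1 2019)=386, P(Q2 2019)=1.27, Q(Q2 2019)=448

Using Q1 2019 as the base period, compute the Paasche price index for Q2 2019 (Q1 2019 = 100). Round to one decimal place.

90.1

Paasche price index uses current-period quantities as weights.
ΣP(Q2 2019)·Q(Q2 2019) = 1.69×394 + 3.26×84 + 1.27×448 = 665.86 + 273.84 + 568.96 = 1508.66
ΣP(Q1 2019)·Q(Q2 2019) = 2.10×394 + 3.36×84 + 1.26×448 = 827.4 + 282.24 + 564.48 = 1674.12
Index = 1508.66 / 1674.12 × 100 = 90.1166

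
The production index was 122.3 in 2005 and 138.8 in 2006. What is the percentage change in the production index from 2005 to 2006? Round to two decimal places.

13.49%

Change = (138.8 − 122.3) / 122.3 × 100
       = 16.5 / 122.3 × 100 = 13.4914%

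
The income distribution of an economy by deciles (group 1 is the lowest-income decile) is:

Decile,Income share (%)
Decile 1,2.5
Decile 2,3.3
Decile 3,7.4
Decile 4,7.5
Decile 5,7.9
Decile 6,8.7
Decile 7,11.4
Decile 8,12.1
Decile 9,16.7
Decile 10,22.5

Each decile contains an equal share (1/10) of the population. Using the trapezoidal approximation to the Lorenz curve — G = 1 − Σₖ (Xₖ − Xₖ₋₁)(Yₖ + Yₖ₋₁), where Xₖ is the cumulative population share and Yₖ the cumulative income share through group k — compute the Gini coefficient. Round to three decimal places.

0.310

Cumulative income shares Yₖ: 0.0250, 0.0580, 0.1320, 0.2070, 0.2860, 0.3730, 0.4870, 0.6080, 0.7750, 1.0000
Σ (Xₖ−Xₖ₋₁)(Yₖ+Yₖ₋₁) = (1/10)(0.0250+0.0000) + (1/10)(0.0580+0.0250) + (1/10)(0.1320+0.0580) + (1/10)(0.2070+0.1320) + (1/10)(0.2860+0.2070) + (1/10)(0.3730+0.2860) + (1/10)(0.4870+0.3730) + (1/10)(0.6080+0.4870) + (1/10)(0.7750+0.6080) + (1/10)(1.0000+0.7750)
  = 0.0025 + 0.0083 + 0.0190 + 0.0339 + 0.0493 + 0.0659 + 0.0860 + 0.1095 + 0.1383 + 0.1775 = 0.6902
G = 1 − 0.6902 = 0.3098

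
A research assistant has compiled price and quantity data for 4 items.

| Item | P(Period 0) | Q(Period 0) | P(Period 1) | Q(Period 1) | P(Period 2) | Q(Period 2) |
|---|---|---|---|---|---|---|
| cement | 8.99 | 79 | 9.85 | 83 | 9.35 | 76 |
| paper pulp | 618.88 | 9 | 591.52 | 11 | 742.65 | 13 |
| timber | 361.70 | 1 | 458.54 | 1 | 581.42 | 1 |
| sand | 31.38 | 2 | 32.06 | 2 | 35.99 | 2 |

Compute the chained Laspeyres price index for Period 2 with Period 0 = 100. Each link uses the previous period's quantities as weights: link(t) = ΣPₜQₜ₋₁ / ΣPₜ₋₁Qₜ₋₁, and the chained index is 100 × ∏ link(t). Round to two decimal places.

Link Period 0→Period 1:
ΣP(Period 1)Q(Period 0) = 9.85×79 + 591.52×9 + 458.54×1 + 32.06×2 = 778.15 + 5323.68 + 458.54 + 64.12 = 6624.49
ΣP(Period 0)Q(Period 0) = 8.99×79 + 618.88×9 + 361.70×1 + 31.38×2 = 710.21 + 5569.92 + 361.7 + 62.76 = 6704.59
link = 6624.49/6704.59 = 0.988053
Link Period 1→Period 2:
ΣP(Period 2)Q(Period 1) = 9.35×83 + 742.65×11 + 581.42×1 + 35.99×2 = 776.05 + 8169.15 + 581.42 + 71.98 = 9598.6
ΣP(Period 1)Q(Period 1) = 9.85×83 + 591.52×11 + 458.54×1 + 32.06×2 = 817.55 + 6506.72 + 458.54 + 64.12 = 7846.93
link = 9598.6/7846.93 = 1.223230
Chained index = 100 × 0.988053 × 1.223230 = 120.8616

120.86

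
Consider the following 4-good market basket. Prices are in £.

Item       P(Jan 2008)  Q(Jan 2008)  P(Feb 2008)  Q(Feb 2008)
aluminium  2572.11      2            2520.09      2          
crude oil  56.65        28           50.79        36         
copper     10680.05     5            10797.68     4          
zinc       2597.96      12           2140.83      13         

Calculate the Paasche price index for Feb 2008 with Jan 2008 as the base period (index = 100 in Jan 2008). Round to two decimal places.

93.08

Paasche price index uses current-period quantities as weights.
ΣP(Feb 2008)·Q(Feb 2008) = 2520.09×2 + 50.79×36 + 10797.68×4 + 2140.83×13 = 5040.18 + 1828.44 + 43190.72 + 27830.79 = 77890.13
ΣP(Jan 2008)·Q(Feb 2008) = 2572.11×2 + 56.65×36 + 10680.05×4 + 2597.96×13 = 5144.22 + 2039.4 + 42720.2 + 33773.48 = 83677.3
Index = 77890.13 / 83677.3 × 100 = 93.0839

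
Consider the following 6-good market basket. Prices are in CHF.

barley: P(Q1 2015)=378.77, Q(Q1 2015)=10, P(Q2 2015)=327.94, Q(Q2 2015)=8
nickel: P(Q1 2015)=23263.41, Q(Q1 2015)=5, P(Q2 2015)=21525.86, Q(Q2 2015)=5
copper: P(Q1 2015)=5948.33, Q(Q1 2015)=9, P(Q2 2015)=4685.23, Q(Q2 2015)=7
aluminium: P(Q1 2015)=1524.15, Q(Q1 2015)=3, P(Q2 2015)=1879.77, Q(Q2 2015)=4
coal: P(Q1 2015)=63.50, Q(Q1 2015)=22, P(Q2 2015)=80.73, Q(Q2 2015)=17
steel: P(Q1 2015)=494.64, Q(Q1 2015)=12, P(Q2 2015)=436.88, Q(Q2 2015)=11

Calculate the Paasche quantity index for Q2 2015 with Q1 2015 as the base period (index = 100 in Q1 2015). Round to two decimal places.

94.58

Paasche quantity index uses current-period prices as weights.
ΣP(Q2 2015)·Q(Q2 2015) = 327.94×8 + 21525.86×5 + 4685.23×7 + 1879.77×4 + 80.73×17 + 436.88×11 = 2623.52 + 107629.3 + 32796.61 + 7519.08 + 1372.41 + 4805.68 = 156746.6
ΣP(Q2 2015)·Q(Q1 2015) = 327.94×10 + 21525.86×5 + 4685.23×9 + 1879.77×3 + 80.73×22 + 436.88×12 = 3279.4 + 107629.3 + 42167.07 + 5639.31 + 1776.06 + 5242.56 = 165733.7
Index = 156746.6 / 165733.7 × 100 = 94.5774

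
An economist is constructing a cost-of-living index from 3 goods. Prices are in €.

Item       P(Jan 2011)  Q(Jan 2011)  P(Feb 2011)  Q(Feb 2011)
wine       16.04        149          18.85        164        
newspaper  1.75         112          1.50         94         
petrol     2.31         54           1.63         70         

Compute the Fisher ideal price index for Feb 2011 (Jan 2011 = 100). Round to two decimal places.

113.12

Laspeyres component (base-period weights):
ΣP(Feb 2011)Q(Jan 2011) = 18.85×149 + 1.50×112 + 1.63×54 = 2808.65 + 168 + 88.02 = 3064.67
ΣP(Jan 2011)Q(Jan 2011) = 16.04×149 + 1.75×112 + 2.31×54 = 2389.96 + 196 + 124.74 = 2710.7
L = 3064.67 / 2710.7 × 100 = 113.0583
Paasche component (current-period weights):
ΣP(Feb 2011)Q(Feb 2011) = 18.85×164 + 1.50×94 + 1.63×70 = 3091.4 + 141 + 114.1 = 3346.5
ΣP(Jan 2011)Q(Feb 2011) = 16.04×164 + 1.75×94 + 2.31×70 = 2630.56 + 164.5 + 161.7 = 2956.76
P = 3346.5 / 2956.76 × 100 = 113.1813
Fisher = √(L × P) = √(113.0583 × 113.1813) = 113.1198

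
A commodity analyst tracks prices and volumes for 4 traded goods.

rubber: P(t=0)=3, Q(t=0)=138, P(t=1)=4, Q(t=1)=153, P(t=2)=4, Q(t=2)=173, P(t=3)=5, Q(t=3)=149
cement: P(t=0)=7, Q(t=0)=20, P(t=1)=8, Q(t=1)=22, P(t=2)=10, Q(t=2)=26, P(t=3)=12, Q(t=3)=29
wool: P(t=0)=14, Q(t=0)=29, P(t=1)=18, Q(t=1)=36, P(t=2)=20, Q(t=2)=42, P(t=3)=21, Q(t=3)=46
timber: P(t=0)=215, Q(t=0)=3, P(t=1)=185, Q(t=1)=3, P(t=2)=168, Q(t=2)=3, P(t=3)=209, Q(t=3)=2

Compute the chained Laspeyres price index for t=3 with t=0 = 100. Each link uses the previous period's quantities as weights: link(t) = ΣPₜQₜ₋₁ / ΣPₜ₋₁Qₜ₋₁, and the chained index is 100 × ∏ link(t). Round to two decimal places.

134.65

Link t=0→t=1:
ΣP(t=1)Q(t=0) = 4×138 + 8×20 + 18×29 + 185×3 = 552 + 160 + 522 + 555 = 1789
ΣP(t=0)Q(t=0) = 3×138 + 7×20 + 14×29 + 215×3 = 414 + 140 + 406 + 645 = 1605
link = 1789/1605 = 1.114642
Link t=1→t=2:
ΣP(t=2)Q(t=1) = 4×153 + 10×22 + 20×36 + 168×3 = 612 + 220 + 720 + 504 = 2056
ΣP(t=1)Q(t=1) = 4×153 + 8×22 + 18×36 + 185×3 = 612 + 176 + 648 + 555 = 1991
link = 2056/1991 = 1.032647
Link t=2→t=3:
ΣP(t=3)Q(t=2) = 5×173 + 12×26 + 21×42 + 209×3 = 865 + 312 + 882 + 627 = 2686
ΣP(t=2)Q(t=2) = 4×173 + 10×26 + 20×42 + 168×3 = 692 + 260 + 840 + 504 = 2296
link = 2686/2296 = 1.169861
Chained index = 100 × 1.114642 × 1.032647 × 1.169861 = 134.6546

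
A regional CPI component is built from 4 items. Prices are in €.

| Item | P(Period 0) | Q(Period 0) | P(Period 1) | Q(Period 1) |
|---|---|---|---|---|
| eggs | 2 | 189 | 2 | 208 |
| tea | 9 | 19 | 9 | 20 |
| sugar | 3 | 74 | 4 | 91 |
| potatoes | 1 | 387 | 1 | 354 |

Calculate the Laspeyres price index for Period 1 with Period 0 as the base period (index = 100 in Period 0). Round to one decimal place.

Laspeyres price index uses base-period quantities as weights.
ΣP(Period 1)·Q(Period 0) = 2×189 + 9×19 + 4×74 + 1×387 = 378 + 171 + 296 + 387 = 1232
ΣP(Period 0)·Q(Period 0) = 2×189 + 9×19 + 3×74 + 1×387 = 378 + 171 + 222 + 387 = 1158
Index = 1232 / 1158 × 100 = 106.3903

106.4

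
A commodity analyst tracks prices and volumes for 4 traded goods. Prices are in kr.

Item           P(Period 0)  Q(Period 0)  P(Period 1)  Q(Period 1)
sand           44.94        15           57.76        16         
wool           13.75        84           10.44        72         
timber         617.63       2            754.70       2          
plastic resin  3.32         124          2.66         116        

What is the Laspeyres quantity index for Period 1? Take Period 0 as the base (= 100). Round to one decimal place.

95.8

Laspeyres quantity index uses base-period prices as weights.
ΣP(Period 0)·Q(Period 1) = 44.94×16 + 13.75×72 + 617.63×2 + 3.32×116 = 719.04 + 990 + 1235.26 + 385.12 = 3329.42
ΣP(Period 0)·Q(Period 0) = 44.94×15 + 13.75×84 + 617.63×2 + 3.32×124 = 674.1 + 1155 + 1235.26 + 411.68 = 3476.04
Index = 3329.42 / 3476.04 × 100 = 95.7820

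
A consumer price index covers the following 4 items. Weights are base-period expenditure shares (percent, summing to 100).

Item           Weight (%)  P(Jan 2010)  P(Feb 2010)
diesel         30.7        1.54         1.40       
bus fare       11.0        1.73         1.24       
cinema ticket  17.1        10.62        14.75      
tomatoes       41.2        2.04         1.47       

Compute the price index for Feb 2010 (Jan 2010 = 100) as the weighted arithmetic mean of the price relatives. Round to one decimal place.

diesel: 30.7 × (1.40/1.54) = 30.7 × 0.909091 = 27.9091
bus fare: 11.0 × (1.24/1.73) = 11.0 × 0.716763 = 7.8844
cinema ticket: 17.1 × (14.75/10.62) = 17.1 × 1.388889 = 23.7500
tomatoes: 41.2 × (1.47/2.04) = 41.2 × 0.720588 = 29.6882
Index = Σ wᵢ·(p₁ᵢ/p₀ᵢ) = 27.9091 + 7.8844 + 23.7500 + 29.6882 = 89.2317

89.2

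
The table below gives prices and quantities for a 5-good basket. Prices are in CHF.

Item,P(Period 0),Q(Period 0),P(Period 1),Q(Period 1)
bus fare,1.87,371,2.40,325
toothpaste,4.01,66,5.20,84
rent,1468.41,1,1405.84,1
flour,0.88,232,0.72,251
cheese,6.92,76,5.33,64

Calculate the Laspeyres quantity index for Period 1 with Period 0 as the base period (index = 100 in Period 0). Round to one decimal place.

Laspeyres quantity index uses base-period prices as weights.
ΣP(Period 0)·Q(Period 1) = 1.87×325 + 4.01×84 + 1468.41×1 + 0.88×251 + 6.92×64 = 607.75 + 336.84 + 1468.41 + 220.88 + 442.88 = 3076.76
ΣP(Period 0)·Q(Period 0) = 1.87×371 + 4.01×66 + 1468.41×1 + 0.88×232 + 6.92×76 = 693.77 + 264.66 + 1468.41 + 204.16 + 525.92 = 3156.92
Index = 3076.76 / 3156.92 × 100 = 97.4608

97.5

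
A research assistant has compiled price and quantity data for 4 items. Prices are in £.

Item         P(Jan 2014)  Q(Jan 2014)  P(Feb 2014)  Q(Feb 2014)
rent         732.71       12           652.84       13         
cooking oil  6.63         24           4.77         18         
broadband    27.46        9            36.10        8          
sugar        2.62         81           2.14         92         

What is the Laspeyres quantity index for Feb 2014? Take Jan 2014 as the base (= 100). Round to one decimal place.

107.4

Laspeyres quantity index uses base-period prices as weights.
ΣP(Jan 2014)·Q(Feb 2014) = 732.71×13 + 6.63×18 + 27.46×8 + 2.62×92 = 9525.23 + 119.34 + 219.68 + 241.04 = 10105.29
ΣP(Jan 2014)·Q(Jan 2014) = 732.71×12 + 6.63×24 + 27.46×9 + 2.62×81 = 8792.52 + 159.12 + 247.14 + 212.22 = 9411
Index = 10105.29 / 9411 × 100 = 107.3774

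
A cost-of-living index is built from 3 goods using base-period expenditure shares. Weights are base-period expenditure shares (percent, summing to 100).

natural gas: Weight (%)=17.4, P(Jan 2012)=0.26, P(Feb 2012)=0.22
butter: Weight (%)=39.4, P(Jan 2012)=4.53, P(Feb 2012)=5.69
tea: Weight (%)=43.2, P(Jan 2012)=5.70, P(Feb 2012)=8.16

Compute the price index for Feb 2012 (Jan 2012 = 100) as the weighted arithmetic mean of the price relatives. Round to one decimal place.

126.1

natural gas: 17.4 × (0.22/0.26) = 17.4 × 0.846154 = 14.7231
butter: 39.4 × (5.69/4.53) = 39.4 × 1.256071 = 49.4892
tea: 43.2 × (8.16/5.70) = 43.2 × 1.431579 = 61.8442
Index = Σ wᵢ·(p₁ᵢ/p₀ᵢ) = 14.7231 + 49.4892 + 61.8442 = 126.0565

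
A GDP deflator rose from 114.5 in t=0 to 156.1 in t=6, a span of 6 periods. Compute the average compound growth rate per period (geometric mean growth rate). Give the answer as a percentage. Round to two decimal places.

Growth factor = (156.1/114.5)^(1/6) = (1.363319)^(1/6) = 1.053011
Growth rate = 1.053011 − 1 = 0.053011 = 5.3011%

5.30%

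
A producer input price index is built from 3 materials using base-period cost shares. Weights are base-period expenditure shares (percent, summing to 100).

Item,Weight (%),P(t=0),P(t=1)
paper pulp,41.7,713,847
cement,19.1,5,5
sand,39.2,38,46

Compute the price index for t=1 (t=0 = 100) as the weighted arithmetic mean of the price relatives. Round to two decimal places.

116.09

paper pulp: 41.7 × (847/713) = 41.7 × 1.187938 = 49.5370
cement: 19.1 × (5/5) = 19.1 × 1.000000 = 19.1000
sand: 39.2 × (46/38) = 39.2 × 1.210526 = 47.4526
Index = Σ wᵢ·(p₁ᵢ/p₀ᵢ) = 49.5370 + 19.1000 + 47.4526 = 116.0897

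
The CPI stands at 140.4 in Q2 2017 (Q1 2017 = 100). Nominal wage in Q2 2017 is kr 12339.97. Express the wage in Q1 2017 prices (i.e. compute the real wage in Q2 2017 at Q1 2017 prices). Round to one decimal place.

8789.2

Real = Nominal ÷ (Index/100) = 12339.97 ÷ (140.4/100)
     = 12339.97 ÷ 1.404 = 8789.1524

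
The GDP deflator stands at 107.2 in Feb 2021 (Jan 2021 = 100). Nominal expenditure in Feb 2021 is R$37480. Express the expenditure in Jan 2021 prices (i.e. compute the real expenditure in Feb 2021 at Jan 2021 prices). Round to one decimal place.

Real = Nominal ÷ (Index/100) = 37480 ÷ (107.2/100)
     = 37480 ÷ 1.072 = 34962.6866

34962.7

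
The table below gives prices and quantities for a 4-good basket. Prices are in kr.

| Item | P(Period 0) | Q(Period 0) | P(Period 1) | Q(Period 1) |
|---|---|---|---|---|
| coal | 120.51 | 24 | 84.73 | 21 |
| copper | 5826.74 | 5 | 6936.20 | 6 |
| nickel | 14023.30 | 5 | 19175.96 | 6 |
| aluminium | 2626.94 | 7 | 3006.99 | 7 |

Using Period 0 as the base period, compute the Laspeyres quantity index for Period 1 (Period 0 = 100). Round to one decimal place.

Laspeyres quantity index uses base-period prices as weights.
ΣP(Period 0)·Q(Period 1) = 120.51×21 + 5826.74×6 + 14023.30×6 + 2626.94×7 = 2530.71 + 34960.44 + 84139.8 + 18388.58 = 140019.53
ΣP(Period 0)·Q(Period 0) = 120.51×24 + 5826.74×5 + 14023.30×5 + 2626.94×7 = 2892.24 + 29133.7 + 70116.5 + 18388.58 = 120531.02
Index = 140019.53 / 120531.02 × 100 = 116.1689

116.2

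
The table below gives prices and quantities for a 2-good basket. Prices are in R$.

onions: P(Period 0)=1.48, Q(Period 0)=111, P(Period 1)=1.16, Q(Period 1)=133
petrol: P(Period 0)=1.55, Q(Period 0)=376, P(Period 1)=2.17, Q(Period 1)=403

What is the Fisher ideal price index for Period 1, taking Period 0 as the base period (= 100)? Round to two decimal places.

Laspeyres component (base-period weights):
ΣP(Period 1)Q(Period 0) = 1.16×111 + 2.17×376 = 128.76 + 815.92 = 944.68
ΣP(Period 0)Q(Period 0) = 1.48×111 + 1.55×376 = 164.28 + 582.8 = 747.08
L = 944.68 / 747.08 × 100 = 126.4496
Paasche component (current-period weights):
ΣP(Period 1)Q(Period 1) = 1.16×133 + 2.17×403 = 154.28 + 874.51 = 1028.79
ΣP(Period 0)Q(Period 1) = 1.48×133 + 1.55×403 = 196.84 + 624.65 = 821.49
P = 1028.79 / 821.49 × 100 = 125.2346
Fisher = √(L × P) = √(126.4496 × 125.2346) = 125.8407

125.84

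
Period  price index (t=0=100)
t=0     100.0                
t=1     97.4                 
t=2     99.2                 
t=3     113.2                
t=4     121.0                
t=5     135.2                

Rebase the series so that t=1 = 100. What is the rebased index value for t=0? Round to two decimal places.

Rebased(t=0) = 100.0 / 97.4 × 100 = 102.6694

102.67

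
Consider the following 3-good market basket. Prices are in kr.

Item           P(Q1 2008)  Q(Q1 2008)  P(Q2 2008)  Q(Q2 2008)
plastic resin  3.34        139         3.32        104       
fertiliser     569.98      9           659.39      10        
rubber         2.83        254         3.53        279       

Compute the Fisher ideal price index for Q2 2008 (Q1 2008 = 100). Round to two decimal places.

115.71

Laspeyres component (base-period weights):
ΣP(Q2 2008)Q(Q1 2008) = 3.32×139 + 659.39×9 + 3.53×254 = 461.48 + 5934.51 + 896.62 = 7292.61
ΣP(Q1 2008)Q(Q1 2008) = 3.34×139 + 569.98×9 + 2.83×254 = 464.26 + 5129.82 + 718.82 = 6312.9
L = 7292.61 / 6312.9 × 100 = 115.5192
Paasche component (current-period weights):
ΣP(Q2 2008)Q(Q2 2008) = 3.32×104 + 659.39×10 + 3.53×279 = 345.28 + 6593.9 + 984.87 = 7924.05
ΣP(Q1 2008)Q(Q2 2008) = 3.34×104 + 569.98×10 + 2.83×279 = 347.36 + 5699.8 + 789.57 = 6836.73
P = 7924.05 / 6836.73 × 100 = 115.9041
Fisher = √(L × P) = √(115.5192 × 115.9041) = 115.7115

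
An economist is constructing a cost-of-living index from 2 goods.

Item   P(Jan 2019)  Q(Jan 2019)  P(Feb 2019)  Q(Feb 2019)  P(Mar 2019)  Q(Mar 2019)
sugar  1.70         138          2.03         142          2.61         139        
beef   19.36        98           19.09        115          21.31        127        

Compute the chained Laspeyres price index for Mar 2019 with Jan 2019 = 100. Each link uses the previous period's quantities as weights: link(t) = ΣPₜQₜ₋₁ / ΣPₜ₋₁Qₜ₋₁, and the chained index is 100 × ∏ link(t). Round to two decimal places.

Link Jan 2019→Feb 2019:
ΣP(Feb 2019)Q(Jan 2019) = 2.03×138 + 19.09×98 = 280.14 + 1870.82 = 2150.96
ΣP(Jan 2019)Q(Jan 2019) = 1.70×138 + 19.36×98 = 234.6 + 1897.28 = 2131.88
link = 2150.96/2131.88 = 1.008950
Link Feb 2019→Mar 2019:
ΣP(Mar 2019)Q(Feb 2019) = 2.61×142 + 21.31×115 = 370.62 + 2450.65 = 2821.27
ΣP(Feb 2019)Q(Feb 2019) = 2.03×142 + 19.09×115 = 288.26 + 2195.35 = 2483.61
link = 2821.27/2483.61 = 1.135955
Chained index = 100 × 1.008950 × 1.135955 = 114.6122

114.61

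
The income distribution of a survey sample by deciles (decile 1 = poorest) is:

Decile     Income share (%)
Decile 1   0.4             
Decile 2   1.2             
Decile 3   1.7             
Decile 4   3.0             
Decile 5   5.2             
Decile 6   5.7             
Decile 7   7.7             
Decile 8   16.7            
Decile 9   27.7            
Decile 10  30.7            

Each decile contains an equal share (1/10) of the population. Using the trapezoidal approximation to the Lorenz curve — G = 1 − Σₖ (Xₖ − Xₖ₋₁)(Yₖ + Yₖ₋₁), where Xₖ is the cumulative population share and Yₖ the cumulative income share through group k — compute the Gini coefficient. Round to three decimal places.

0.548

Cumulative income shares Yₖ: 0.0040, 0.0160, 0.0330, 0.0630, 0.1150, 0.1720, 0.2490, 0.4160, 0.6930, 1.0000
Σ (Xₖ−Xₖ₋₁)(Yₖ+Yₖ₋₁) = (1/10)(0.0040+0.0000) + (1/10)(0.0160+0.0040) + (1/10)(0.0330+0.0160) + (1/10)(0.0630+0.0330) + (1/10)(0.1150+0.0630) + (1/10)(0.1720+0.1150) + (1/10)(0.2490+0.1720) + (1/10)(0.4160+0.2490) + (1/10)(0.6930+0.4160) + (1/10)(1.0000+0.6930)
  = 0.0004 + 0.0020 + 0.0049 + 0.0096 + 0.0178 + 0.0287 + 0.0421 + 0.0665 + 0.1109 + 0.1693 = 0.4522
G = 1 − 0.4522 = 0.5478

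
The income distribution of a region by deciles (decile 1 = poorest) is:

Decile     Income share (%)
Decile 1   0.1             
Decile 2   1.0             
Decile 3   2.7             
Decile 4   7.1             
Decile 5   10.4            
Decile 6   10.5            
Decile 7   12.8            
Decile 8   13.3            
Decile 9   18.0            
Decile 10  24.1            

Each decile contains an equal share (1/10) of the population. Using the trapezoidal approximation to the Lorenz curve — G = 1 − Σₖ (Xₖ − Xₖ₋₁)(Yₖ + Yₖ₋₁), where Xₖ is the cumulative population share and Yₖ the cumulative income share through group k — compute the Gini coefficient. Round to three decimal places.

0.405

Cumulative income shares Yₖ: 0.0010, 0.0110, 0.0380, 0.1090, 0.2130, 0.3180, 0.4460, 0.5790, 0.7590, 1.0000
Σ (Xₖ−Xₖ₋₁)(Yₖ+Yₖ₋₁) = (1/10)(0.0010+0.0000) + (1/10)(0.0110+0.0010) + (1/10)(0.0380+0.0110) + (1/10)(0.1090+0.0380) + (1/10)(0.2130+0.1090) + (1/10)(0.3180+0.2130) + (1/10)(0.4460+0.3180) + (1/10)(0.5790+0.4460) + (1/10)(0.7590+0.5790) + (1/10)(1.0000+0.7590)
  = 0.0001 + 0.0012 + 0.0049 + 0.0147 + 0.0322 + 0.0531 + 0.0764 + 0.1025 + 0.1338 + 0.1759 = 0.5948
G = 1 − 0.5948 = 0.4052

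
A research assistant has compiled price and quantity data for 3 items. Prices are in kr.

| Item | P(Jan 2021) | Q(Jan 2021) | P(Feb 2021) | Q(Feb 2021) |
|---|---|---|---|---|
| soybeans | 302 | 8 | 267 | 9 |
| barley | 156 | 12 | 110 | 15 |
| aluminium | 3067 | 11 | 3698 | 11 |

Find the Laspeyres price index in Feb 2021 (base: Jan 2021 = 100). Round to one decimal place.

Laspeyres price index uses base-period quantities as weights.
ΣP(Feb 2021)·Q(Jan 2021) = 267×8 + 110×12 + 3698×11 = 2136 + 1320 + 40678 = 44134
ΣP(Jan 2021)·Q(Jan 2021) = 302×8 + 156×12 + 3067×11 = 2416 + 1872 + 33737 = 38025
Index = 44134 / 38025 × 100 = 116.0657

116.1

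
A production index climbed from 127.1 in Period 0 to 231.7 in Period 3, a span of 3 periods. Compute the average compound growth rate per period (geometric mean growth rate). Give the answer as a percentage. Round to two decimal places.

22.16%

Growth factor = (231.7/127.1)^(1/3) = (1.822974)^(1/3) = 1.221594
Growth rate = 1.221594 − 1 = 0.221594 = 22.1594%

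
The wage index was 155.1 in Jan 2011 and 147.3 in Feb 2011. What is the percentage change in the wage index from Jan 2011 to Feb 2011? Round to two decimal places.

-5.03%

Change = (147.3 − 155.1) / 155.1 × 100
       = -7.8 / 155.1 × 100 = -5.0290%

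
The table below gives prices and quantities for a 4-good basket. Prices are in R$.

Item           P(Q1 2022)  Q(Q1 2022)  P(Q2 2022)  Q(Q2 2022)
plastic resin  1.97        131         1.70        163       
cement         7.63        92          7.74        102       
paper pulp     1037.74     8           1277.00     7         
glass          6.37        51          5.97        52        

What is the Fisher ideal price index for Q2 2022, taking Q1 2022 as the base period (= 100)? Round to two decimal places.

Laspeyres component (base-period weights):
ΣP(Q2 2022)Q(Q1 2022) = 1.70×131 + 7.74×92 + 1277.00×8 + 5.97×51 = 222.7 + 712.08 + 10216 + 304.47 = 11455.25
ΣP(Q1 2022)Q(Q1 2022) = 1.97×131 + 7.63×92 + 1037.74×8 + 6.37×51 = 258.07 + 701.96 + 8301.92 + 324.87 = 9586.82
L = 11455.25 / 9586.82 × 100 = 119.4896
Paasche component (current-period weights):
ΣP(Q2 2022)Q(Q2 2022) = 1.70×163 + 7.74×102 + 1277.00×7 + 5.97×52 = 277.1 + 789.48 + 8939 + 310.44 = 10316.02
ΣP(Q1 2022)Q(Q2 2022) = 1.97×163 + 7.63×102 + 1037.74×7 + 6.37×52 = 321.11 + 778.26 + 7264.18 + 331.24 = 8694.79
P = 10316.02 / 8694.79 × 100 = 118.6460
Fisher = √(L × P) = √(119.4896 × 118.6460) = 119.0670

119.07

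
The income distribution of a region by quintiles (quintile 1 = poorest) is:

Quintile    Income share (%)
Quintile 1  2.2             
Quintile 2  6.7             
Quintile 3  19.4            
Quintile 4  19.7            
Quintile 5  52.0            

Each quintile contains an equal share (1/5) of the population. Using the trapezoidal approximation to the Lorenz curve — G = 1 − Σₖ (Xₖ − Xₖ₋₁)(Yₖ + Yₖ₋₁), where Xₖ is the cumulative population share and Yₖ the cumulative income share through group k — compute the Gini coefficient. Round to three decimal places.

0.450

Cumulative income shares Yₖ: 0.0220, 0.0890, 0.2830, 0.4800, 1.0000
Σ (Xₖ−Xₖ₋₁)(Yₖ+Yₖ₋₁) = (1/5)(0.0220+0.0000) + (1/5)(0.0890+0.0220) + (1/5)(0.2830+0.0890) + (1/5)(0.4800+0.2830) + (1/5)(1.0000+0.4800)
  = 0.0044 + 0.0222 + 0.0744 + 0.1526 + 0.2960 = 0.5496
G = 1 − 0.5496 = 0.4504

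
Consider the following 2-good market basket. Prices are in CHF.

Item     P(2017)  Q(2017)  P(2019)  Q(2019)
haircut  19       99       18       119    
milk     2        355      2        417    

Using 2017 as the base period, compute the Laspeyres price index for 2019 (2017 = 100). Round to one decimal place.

96.2

Laspeyres price index uses base-period quantities as weights.
ΣP(2019)·Q(2017) = 18×99 + 2×355 = 1782 + 710 = 2492
ΣP(2017)·Q(2017) = 19×99 + 2×355 = 1881 + 710 = 2591
Index = 2492 / 2591 × 100 = 96.1791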